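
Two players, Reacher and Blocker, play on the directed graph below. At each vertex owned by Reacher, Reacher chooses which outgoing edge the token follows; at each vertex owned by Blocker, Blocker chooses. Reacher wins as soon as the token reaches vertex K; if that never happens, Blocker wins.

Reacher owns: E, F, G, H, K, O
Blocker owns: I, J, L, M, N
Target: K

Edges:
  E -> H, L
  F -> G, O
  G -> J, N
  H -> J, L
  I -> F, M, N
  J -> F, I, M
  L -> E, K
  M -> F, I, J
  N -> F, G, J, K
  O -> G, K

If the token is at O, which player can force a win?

Reacher

A0 = {K}
A1: add {O} — O (Reacher) has O→K.
O ∈ A1, so Reacher can force the target.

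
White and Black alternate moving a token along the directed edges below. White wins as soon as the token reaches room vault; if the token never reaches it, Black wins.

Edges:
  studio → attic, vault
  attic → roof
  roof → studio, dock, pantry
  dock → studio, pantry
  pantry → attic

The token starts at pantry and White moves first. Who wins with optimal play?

Track states (vertex, player-to-move).
A0 = {(vault,White), (vault,Black)}
A1: add {(studio,White)}.
A2 = A1; e.g. (studio,Black) stays out. (pantry,White) never enters ⇒ Black avoids the target.

Black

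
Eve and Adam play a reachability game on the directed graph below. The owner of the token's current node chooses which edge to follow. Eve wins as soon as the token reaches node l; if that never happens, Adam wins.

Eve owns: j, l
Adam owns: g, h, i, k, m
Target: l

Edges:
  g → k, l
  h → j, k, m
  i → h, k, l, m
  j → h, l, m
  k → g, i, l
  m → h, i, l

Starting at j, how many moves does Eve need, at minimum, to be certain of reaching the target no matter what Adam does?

1

A0 = {l}
A1: add {j} — j (Eve) has j→l.
A2 = A1; e.g. g (Adam) can still go to k. Fixed point.
j enters the attractor at level 1, so Eve can force the target in 1 move from there.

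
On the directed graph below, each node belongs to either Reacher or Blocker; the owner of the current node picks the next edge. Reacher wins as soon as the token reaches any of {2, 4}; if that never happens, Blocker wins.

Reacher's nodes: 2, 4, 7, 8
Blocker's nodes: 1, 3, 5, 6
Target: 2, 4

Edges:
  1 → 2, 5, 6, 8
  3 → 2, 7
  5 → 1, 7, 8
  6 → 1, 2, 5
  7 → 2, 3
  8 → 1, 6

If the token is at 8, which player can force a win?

A0 = {2, 4}
A1: add {7} — 7 (Reacher) has 7→2.
A2: add {3} — 3 (Blocker): all of {2, 7} already in.
A3 = A2; e.g. 1 (Blocker) can still go to 5. Fixed point.
8 never enters the attractor, so Blocker can avoid the target forever.

Blocker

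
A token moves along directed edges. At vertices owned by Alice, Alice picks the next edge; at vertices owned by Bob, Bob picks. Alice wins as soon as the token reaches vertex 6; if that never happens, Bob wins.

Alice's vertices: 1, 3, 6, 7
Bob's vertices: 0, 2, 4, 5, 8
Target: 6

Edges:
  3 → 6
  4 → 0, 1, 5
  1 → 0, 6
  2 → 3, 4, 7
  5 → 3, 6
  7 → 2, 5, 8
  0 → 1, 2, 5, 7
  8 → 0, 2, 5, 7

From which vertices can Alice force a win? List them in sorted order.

1, 3, 5, 6, 7

A0 = {6}
A1: add {1, 3} — 1 (Alice) has 1→6; 3 (Alice) has 3→6.
A2: add {5} — 5 (Bob): all of {3, 6} already in.
A3: add {7} — 7 (Alice) has 7→5.
A4 = A3; e.g. 0 (Bob) can still go to 2. Fixed point.
Alice's winning region = {1, 3, 5, 6, 7}.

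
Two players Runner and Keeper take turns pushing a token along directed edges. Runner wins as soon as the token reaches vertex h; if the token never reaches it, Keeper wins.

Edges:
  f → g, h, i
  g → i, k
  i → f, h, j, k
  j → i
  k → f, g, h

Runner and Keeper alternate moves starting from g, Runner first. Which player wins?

Track states (vertex, player-to-move).
A0 = {(h,Runner), (h,Keeper)}
A1: add {(f,Runner), (i,Runner), (k,Runner)}.
A2: add {(g,Keeper), (j,Keeper)}.
A3 = A2; e.g. (f,Keeper) stays out. (g,Runner) never enters ⇒ Keeper avoids the target.

Keeper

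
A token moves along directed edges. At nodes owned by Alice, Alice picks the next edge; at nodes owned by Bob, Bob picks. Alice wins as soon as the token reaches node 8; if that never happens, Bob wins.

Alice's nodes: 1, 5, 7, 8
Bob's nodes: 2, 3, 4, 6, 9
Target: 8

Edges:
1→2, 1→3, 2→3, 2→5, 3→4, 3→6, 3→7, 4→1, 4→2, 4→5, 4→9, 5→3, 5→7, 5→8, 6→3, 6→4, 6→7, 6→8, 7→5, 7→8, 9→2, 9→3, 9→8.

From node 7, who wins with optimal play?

Alice

A0 = {8}
A1: add {5, 7} — 5 (Alice) has 5→8; 7 (Alice) has 7→8.
A2 = A1; e.g. 1 (Alice) has no edge into A1. Fixed point.
7 ∈ A1, so Alice can force the target.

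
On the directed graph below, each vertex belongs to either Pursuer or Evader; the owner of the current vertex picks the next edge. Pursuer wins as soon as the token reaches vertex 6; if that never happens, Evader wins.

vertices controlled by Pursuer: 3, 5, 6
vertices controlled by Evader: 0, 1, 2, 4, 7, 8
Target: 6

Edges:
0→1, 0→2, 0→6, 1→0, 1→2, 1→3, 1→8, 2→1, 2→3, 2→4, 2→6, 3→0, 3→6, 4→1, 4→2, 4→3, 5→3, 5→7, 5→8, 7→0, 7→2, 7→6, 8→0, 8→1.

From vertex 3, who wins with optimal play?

A0 = {6}
A1: add {3} — 3 (Pursuer) has 3→6.
3 ∈ A1, so Pursuer can force the target.

Pursuer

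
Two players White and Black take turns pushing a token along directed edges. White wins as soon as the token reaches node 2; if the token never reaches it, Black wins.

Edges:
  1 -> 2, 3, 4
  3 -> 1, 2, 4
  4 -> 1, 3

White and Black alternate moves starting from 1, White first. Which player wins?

White

Track states (vertex, player-to-move).
A0 = {(2,White), (2,Black)}
A1: add {(1,White), (3,White)}.
(1,White) ∈ A1 ⇒ White forces the target.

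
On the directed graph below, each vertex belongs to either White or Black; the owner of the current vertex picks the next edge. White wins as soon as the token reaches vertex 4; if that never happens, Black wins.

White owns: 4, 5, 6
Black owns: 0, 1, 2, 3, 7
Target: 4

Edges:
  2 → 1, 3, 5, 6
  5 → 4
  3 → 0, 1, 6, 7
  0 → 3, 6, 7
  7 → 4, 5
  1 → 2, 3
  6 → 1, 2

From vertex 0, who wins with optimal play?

Black

A0 = {4}
A1: add {5} — 5 (White) has 5→4.
A2: add {7} — 7 (Black): all of {4, 5} already in.
A3 = A2; e.g. 0 (Black) can still go to 3. Fixed point.
0 never enters the attractor, so Black can avoid the target forever.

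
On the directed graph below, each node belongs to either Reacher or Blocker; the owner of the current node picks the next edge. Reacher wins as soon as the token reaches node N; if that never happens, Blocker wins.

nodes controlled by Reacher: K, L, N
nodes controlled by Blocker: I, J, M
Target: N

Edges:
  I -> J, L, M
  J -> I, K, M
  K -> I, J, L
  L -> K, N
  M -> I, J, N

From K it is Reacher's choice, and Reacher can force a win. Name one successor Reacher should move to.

L

A0 = {N}
A1: add {L} — L (Reacher) has L→N.
A2: add {K} — K (Reacher) has K→L.
A3 = A2; e.g. I (Blocker) can still go to J. Fixed point.
From K, successor L is in the attractor (rank 1); the other successors I, J are not.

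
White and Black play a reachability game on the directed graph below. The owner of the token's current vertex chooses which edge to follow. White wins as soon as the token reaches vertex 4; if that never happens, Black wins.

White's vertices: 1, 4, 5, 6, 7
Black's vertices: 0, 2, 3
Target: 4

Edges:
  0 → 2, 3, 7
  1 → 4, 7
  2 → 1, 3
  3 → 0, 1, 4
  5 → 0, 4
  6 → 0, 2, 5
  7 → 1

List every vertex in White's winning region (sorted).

1, 4, 5, 6, 7

A0 = {4}
A1: add {1, 5} — 1 (White) has 1→4; 5 (White) has 5→4.
A2: add {6, 7} — 6 (White) has 6→5; 7 (White) has 7→1.
A3 = A2; e.g. 0 (Black) can still go to 2. Fixed point.
White's winning region = {1, 4, 5, 6, 7}.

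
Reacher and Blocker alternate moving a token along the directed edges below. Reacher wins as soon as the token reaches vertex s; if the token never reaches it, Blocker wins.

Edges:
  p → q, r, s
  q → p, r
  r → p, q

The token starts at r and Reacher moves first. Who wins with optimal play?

Blocker

Track states (vertex, player-to-move).
A0 = {(s,Reacher), (s,Blocker)}
A1: add {(p,Reacher)}.
A2 = A1; e.g. (p,Blocker) stays out. (r,Reacher) never enters ⇒ Blocker avoids the target.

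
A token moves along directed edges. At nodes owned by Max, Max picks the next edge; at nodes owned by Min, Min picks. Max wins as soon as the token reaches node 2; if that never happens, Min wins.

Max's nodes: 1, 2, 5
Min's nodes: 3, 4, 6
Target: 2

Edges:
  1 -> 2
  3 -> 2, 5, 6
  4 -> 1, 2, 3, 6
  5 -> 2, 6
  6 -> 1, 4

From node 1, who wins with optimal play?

A0 = {2}
A1: add {1, 5} — 1 (Max) has 1→2; 5 (Max) has 5→2.
A2 = A1; e.g. 3 (Min) can still go to 6. Fixed point.
1 ∈ A1, so Max can force the target.

Max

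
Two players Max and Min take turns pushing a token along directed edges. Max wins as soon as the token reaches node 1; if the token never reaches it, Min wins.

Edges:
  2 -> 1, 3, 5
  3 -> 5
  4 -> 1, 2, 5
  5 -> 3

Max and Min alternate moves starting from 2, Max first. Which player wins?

Max

Track states (vertex, player-to-move).
A0 = {(1,Max), (1,Min)}
A1: add {(2,Max), (4,Max)}.
(2,Max) ∈ A1 ⇒ Max forces the target.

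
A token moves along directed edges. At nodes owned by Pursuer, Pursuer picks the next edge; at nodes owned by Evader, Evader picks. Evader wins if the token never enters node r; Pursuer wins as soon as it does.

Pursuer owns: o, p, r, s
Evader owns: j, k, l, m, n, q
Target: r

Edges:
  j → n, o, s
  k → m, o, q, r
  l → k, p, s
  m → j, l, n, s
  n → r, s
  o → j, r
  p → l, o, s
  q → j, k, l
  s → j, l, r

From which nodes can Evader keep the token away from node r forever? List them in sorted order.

k, l, m, q

A0 = {r}
A1: add {o, s} — o (Pursuer) has o→r; s (Pursuer) has s→r.
A2: add {n, p} — n (Evader): all of {r, s} already in; p (Pursuer) has p→o.
A3: add {j} — j (Evader): all of {n, o, s} already in.
A4 = A3; e.g. k (Evader) can still go to m. Fixed point.
Pursuer's attractor = {j, n, o, p, r, s}; Evader avoids the target exactly from the complement.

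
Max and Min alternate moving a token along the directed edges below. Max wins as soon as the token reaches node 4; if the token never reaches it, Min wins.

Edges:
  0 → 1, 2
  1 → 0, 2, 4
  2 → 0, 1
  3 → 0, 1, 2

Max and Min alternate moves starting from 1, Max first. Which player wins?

Max

Track states (vertex, player-to-move).
A0 = {(4,Max), (4,Min)}
A1: add {(1,Max)}.
(1,Max) ∈ A1 ⇒ Max forces the target.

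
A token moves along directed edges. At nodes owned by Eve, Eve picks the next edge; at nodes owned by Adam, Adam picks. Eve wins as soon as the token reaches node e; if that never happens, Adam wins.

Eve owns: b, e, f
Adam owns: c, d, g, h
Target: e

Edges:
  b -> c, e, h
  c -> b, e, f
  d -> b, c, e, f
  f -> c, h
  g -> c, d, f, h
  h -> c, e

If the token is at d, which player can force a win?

Adam

A0 = {e}
A1: add {b} — b (Eve) has b→e.
A2 = A1; e.g. c (Adam) can still go to f. Fixed point.
d never enters the attractor, so Adam can avoid the target forever.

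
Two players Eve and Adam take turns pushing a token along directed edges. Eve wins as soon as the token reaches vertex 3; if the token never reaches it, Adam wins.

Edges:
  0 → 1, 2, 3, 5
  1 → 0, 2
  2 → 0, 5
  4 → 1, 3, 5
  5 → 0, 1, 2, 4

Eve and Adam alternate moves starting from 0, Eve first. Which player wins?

Eve

Track states (vertex, player-to-move).
A0 = {(3,Eve), (3,Adam)}
A1: add {(0,Eve), (4,Eve)}.
(0,Eve) ∈ A1 ⇒ Eve forces the target.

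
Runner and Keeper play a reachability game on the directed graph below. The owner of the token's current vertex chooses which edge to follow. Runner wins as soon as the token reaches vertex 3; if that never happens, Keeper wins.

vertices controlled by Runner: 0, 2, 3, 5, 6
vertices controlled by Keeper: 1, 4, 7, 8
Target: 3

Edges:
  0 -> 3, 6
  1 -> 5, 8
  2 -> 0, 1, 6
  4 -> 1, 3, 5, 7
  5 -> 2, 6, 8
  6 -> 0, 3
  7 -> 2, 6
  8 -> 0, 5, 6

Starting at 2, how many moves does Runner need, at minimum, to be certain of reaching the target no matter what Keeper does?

A0 = {3}
A1: add {0, 6} — 0 (Runner) has 0→3; 6 (Runner) has 6→3.
A2: add {2, 5} — 2 (Runner) has 2→0; 5 (Runner) has 5→6.
2 enters the attractor at level 2, so Runner can force the target in 2 moves from there.

2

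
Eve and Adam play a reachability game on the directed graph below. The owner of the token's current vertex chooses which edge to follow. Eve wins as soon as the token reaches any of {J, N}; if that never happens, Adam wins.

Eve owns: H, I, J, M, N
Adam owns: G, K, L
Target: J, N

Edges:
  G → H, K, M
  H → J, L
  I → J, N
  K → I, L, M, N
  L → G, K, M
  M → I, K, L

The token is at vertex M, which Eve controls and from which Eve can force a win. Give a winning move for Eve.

I

A0 = {J, N}
A1: add {H, I} — H (Eve) has H→J; I (Eve) has I→J.
A2: add {M} — M (Eve) has M→I.
A3 = A2; e.g. G (Adam) can still go to K. Fixed point.
From M, successor I is in the attractor (rank 1); the other successors K, L are not.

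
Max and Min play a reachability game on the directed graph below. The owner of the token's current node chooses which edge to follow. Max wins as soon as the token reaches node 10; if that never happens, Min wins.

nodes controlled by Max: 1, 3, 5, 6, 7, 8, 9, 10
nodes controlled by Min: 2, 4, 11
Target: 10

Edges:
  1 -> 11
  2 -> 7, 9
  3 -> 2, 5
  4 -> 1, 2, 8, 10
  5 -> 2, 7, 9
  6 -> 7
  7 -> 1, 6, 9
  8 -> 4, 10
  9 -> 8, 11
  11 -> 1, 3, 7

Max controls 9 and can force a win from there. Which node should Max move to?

8

A0 = {10}
A1: add {8} — 8 (Max) has 8→10.
A2: add {9} — 9 (Max) has 9→8.
A3: add {5, 7} — 5 (Max) has 5→9; 7 (Max) has 7→9.
A4: add {2, 3, 6} — 2 (Min): all of {7, 9} already in; 3 (Max) has 3→5; 6 (Max) has 6→7.
A5 = A4; e.g. 1 (Max) has no edge into A4. Fixed point.
From 9, successor 8 is in the attractor (rank 1); the other successor 11 is not.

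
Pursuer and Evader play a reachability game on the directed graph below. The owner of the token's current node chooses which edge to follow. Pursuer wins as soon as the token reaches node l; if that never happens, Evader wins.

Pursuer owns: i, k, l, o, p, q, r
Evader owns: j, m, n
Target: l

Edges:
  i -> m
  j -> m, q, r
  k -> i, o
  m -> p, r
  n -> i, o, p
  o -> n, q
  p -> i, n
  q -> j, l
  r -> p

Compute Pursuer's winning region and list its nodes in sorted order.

k, l, o, q

A0 = {l}
A1: add {q} — q (Pursuer) has q→l.
A2: add {o} — o (Pursuer) has o→q.
A3: add {k} — k (Pursuer) has k→o.
A4 = A3; e.g. i (Pursuer) has no edge into A3. Fixed point.
Pursuer's winning region = {k, l, o, q}.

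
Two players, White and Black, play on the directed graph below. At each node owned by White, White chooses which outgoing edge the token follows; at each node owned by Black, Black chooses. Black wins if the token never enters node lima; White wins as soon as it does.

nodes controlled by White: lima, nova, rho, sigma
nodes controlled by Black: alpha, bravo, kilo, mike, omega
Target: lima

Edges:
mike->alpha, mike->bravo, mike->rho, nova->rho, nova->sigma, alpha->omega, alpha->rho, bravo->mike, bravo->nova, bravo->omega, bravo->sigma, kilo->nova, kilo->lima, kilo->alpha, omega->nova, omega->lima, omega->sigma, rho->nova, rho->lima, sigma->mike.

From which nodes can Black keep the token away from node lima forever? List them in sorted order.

alpha, bravo, kilo, mike, omega, sigma

A0 = {lima}
A1: add {rho} — rho (White) has rho→lima.
A2: add {nova} — nova (White) has nova→rho.
A3 = A2; e.g. mike (Black) can still go to alpha. Fixed point.
White's attractor = {lima, nova, rho}; Black avoids the target exactly from the complement.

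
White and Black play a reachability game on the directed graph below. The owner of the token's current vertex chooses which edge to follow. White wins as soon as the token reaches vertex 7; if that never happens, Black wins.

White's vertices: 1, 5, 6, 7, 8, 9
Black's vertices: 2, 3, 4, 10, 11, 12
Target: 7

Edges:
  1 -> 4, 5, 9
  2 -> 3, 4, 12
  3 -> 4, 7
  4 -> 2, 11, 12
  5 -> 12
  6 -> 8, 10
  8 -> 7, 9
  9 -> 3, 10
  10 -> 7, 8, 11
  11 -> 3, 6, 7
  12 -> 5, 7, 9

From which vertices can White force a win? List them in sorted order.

6, 7, 8

A0 = {7}
A1: add {8} — 8 (White) has 8→7.
A2: add {6} — 6 (White) has 6→8.
A3 = A2; e.g. 1 (White) has no edge into A2. Fixed point.
White's winning region = {6, 7, 8}.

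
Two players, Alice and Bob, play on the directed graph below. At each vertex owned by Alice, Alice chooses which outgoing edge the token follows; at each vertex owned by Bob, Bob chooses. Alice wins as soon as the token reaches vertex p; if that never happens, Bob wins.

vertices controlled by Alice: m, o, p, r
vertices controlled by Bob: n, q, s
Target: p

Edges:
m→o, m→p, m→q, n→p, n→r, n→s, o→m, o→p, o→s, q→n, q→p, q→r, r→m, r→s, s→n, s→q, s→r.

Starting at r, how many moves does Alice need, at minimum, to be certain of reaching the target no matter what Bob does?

A0 = {p}
A1: add {m, o} — m (Alice) has m→p; o (Alice) has o→p.
A2: add {r} — r (Alice) has r→m.
A3 = A2; e.g. n (Bob) can still go to s. Fixed point.
r enters the attractor at level 2, so Alice can force the target in 2 moves from there.

2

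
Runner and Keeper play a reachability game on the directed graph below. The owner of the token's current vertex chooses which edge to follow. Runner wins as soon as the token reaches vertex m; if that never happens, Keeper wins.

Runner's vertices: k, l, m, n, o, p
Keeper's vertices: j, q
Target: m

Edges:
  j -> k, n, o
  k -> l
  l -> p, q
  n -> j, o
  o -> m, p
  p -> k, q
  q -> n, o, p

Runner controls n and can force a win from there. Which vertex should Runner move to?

o

A0 = {m}
A1: add {o} — o (Runner) has o→m.
A2: add {n} — n (Runner) has n→o.
A3 = A2; e.g. j (Keeper) can still go to k. Fixed point.
From n, successor o is in the attractor (rank 1); the other successor j is not.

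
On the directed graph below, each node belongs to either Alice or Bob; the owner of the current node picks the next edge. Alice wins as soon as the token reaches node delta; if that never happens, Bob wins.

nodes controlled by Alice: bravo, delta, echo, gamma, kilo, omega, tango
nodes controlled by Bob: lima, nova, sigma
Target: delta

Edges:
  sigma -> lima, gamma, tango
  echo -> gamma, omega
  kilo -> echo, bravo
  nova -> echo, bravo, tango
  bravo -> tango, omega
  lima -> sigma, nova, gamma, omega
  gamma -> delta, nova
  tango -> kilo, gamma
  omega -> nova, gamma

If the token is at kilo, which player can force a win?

A0 = {delta}
A1: add {gamma} — gamma (Alice) has gamma→delta.
A2: add {echo, omega, tango} — echo (Alice) has echo→gamma; tango (Alice) has tango→gamma; omega (Alice) has omega→gamma.
A3: add {bravo, kilo} — kilo (Alice) has kilo→echo; bravo (Alice) has bravo→tango.
kilo ∈ A3, so Alice can force the target.

Alice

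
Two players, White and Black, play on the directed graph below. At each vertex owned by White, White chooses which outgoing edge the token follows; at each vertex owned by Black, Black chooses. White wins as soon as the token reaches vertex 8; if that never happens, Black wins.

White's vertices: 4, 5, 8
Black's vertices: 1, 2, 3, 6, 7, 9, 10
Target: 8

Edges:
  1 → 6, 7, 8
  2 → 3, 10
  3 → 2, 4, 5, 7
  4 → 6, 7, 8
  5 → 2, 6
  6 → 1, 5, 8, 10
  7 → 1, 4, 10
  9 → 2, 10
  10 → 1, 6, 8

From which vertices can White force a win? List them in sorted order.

A0 = {8}
A1: add {4} — 4 (White) has 4→8.
A2 = A1; e.g. 1 (Black) can still go to 6. Fixed point.
White's winning region = {4, 8}.

4, 8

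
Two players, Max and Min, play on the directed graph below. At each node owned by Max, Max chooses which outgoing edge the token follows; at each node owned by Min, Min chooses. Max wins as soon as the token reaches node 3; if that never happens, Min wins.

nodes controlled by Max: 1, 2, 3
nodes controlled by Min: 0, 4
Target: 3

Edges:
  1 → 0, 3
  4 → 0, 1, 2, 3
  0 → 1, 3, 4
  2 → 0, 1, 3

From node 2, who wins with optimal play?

Max

A0 = {3}
A1: add {1, 2} — 1 (Max) has 1→3; 2 (Max) has 2→3.
A2 = A1; e.g. 0 (Min) can still go to 4. Fixed point.
2 ∈ A1, so Max can force the target.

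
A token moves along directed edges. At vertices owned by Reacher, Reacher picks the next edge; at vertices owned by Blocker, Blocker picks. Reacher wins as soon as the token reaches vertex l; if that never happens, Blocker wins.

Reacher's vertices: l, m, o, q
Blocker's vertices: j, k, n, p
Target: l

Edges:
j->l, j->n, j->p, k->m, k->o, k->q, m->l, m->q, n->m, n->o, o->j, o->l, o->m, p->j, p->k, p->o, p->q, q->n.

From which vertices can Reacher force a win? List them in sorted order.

k, l, m, n, o, q

A0 = {l}
A1: add {m, o} — m (Reacher) has m→l; o (Reacher) has o→l.
A2: add {n} — n (Blocker): all of {m, o} already in.
A3: add {q} — q (Reacher) has q→n.
A4: add {k} — k (Blocker): all of {m, o, q} already in.
A5 = A4; e.g. j (Blocker) can still go to p. Fixed point.
Reacher's winning region = {k, l, m, n, o, q}.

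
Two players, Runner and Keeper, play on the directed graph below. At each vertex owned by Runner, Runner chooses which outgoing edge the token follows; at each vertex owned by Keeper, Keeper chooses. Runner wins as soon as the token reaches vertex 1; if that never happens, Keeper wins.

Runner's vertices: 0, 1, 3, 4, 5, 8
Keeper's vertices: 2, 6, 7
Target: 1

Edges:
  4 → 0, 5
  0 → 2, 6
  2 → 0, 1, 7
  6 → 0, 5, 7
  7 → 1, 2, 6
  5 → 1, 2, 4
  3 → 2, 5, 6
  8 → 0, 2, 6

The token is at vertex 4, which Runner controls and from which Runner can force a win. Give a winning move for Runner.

5

A0 = {1}
A1: add {5} — 5 (Runner) has 5→1.
A2: add {3, 4} — 3 (Runner) has 3→5; 4 (Runner) has 4→5.
A3 = A2; e.g. 0 (Runner) has no edge into A2. Fixed point.
From 4, successor 5 is in the attractor (rank 1); the other successor 0 is not.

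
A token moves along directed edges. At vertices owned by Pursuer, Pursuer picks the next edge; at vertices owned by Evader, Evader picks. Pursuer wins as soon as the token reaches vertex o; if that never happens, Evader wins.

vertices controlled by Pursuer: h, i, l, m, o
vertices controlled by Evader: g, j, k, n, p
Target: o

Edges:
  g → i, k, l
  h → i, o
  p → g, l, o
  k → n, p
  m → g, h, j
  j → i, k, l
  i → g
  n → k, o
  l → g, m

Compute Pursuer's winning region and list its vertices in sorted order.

h, l, m, o

A0 = {o}
A1: add {h} — h (Pursuer) has h→o.
A2: add {m} — m (Pursuer) has m→h.
A3: add {l} — l (Pursuer) has l→m.
A4 = A3; e.g. g (Evader) can still go to i. Fixed point.
Pursuer's winning region = {h, l, m, o}.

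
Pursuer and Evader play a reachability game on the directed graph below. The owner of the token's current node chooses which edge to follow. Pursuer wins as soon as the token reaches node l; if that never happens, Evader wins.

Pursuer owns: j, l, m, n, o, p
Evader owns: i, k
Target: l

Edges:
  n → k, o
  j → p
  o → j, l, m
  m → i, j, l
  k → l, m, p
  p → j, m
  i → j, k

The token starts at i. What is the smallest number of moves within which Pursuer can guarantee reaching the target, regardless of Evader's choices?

A0 = {l}
A1: add {m, o} — m (Pursuer) has m→l; o (Pursuer) has o→l.
A2: add {n, p} — n (Pursuer) has n→o; p (Pursuer) has p→m.
A3: add {j, k} — j (Pursuer) has j→p; k (Evader): all of {l, m, p} already in.
A4: add {i} — i (Evader): all of {j, k} already in.
A4 = all vertices. Fixed point.
i enters the attractor at level 4, so Pursuer can force the target in 4 moves from there.

4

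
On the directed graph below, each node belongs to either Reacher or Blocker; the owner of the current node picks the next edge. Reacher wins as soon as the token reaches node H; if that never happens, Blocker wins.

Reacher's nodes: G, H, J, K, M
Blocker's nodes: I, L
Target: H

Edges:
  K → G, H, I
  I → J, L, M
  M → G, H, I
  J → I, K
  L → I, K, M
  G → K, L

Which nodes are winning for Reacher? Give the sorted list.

A0 = {H}
A1: add {K, M} — K (Reacher) has K→H; M (Reacher) has M→H.
A2: add {G, J} — G (Reacher) has G→K; J (Reacher) has J→K.
A3 = A2; e.g. I (Blocker) can still go to L. Fixed point.
Reacher's winning region = {G, H, J, K, M}.

G, H, J, K, M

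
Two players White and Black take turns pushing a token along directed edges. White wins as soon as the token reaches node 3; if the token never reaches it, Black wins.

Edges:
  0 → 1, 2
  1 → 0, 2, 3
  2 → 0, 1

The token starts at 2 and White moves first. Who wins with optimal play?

Black

Track states (vertex, player-to-move).
A0 = {(3,White), (3,Black)}
A1: add {(1,White)}.
A2 = A1; e.g. (0,White) stays out. (2,White) never enters ⇒ Black avoids the target.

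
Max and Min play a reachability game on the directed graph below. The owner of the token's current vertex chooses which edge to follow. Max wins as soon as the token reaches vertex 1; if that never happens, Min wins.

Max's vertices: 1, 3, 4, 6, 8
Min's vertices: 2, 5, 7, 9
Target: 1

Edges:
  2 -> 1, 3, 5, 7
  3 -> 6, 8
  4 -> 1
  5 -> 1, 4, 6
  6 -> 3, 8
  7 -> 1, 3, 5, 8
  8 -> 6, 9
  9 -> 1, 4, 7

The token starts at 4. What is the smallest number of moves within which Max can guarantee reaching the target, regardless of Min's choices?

1

A0 = {1}
A1: add {4} — 4 (Max) has 4→1.
A2 = A1; e.g. 2 (Min) can still go to 3. Fixed point.
4 enters the attractor at level 1, so Max can force the target in 1 move from there.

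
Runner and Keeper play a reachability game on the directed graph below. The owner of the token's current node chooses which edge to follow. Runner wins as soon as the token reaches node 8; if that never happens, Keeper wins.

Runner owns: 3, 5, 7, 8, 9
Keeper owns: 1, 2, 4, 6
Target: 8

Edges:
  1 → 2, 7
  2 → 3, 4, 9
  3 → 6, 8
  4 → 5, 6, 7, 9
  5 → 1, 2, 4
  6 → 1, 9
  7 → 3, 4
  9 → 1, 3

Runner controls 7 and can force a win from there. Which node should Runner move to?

3

A0 = {8}
A1: add {3} — 3 (Runner) has 3→8.
A2: add {7, 9} — 7 (Runner) has 7→3; 9 (Runner) has 9→3.
A3 = A2; e.g. 1 (Keeper) can still go to 2. Fixed point.
From 7, successor 3 is in the attractor (rank 1); the other successor 4 is not.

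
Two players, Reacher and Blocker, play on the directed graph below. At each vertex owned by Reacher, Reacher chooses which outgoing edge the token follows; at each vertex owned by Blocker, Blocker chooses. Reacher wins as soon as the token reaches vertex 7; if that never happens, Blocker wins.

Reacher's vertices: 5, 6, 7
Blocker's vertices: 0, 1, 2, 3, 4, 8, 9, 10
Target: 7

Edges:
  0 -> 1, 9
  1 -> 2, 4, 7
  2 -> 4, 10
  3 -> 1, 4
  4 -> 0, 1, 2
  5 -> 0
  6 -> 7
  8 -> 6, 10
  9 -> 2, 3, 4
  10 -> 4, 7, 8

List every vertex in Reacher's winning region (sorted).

A0 = {7}
A1: add {6} — 6 (Reacher) has 6→7.
A2 = A1; e.g. 0 (Blocker) can still go to 1. Fixed point.
Reacher's winning region = {6, 7}.

6, 7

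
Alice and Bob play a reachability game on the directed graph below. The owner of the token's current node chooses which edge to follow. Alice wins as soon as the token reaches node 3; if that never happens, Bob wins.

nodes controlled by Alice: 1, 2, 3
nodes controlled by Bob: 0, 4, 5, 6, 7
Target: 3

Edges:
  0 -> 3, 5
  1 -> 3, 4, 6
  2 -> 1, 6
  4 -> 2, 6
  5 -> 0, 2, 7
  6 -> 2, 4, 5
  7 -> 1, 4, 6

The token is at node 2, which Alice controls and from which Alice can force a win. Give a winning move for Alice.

1

A0 = {3}
A1: add {1} — 1 (Alice) has 1→3.
A2: add {2} — 2 (Alice) has 2→1.
A3 = A2; e.g. 0 (Bob) can still go to 5. Fixed point.
From 2, successor 1 is in the attractor (rank 1); the other successor 6 is not.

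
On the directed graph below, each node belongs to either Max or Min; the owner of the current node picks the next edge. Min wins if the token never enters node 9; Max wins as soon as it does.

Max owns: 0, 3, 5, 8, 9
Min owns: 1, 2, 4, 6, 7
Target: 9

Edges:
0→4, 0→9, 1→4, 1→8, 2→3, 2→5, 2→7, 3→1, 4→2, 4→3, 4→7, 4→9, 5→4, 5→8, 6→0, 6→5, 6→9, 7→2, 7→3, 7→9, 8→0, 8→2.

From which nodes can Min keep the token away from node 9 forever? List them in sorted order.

A0 = {9}
A1: add {0} — 0 (Max) has 0→9.
A2: add {8} — 8 (Max) has 8→0.
A3: add {5} — 5 (Max) has 5→8.
A4: add {6} — 6 (Min): all of {0, 5, 9} already in.
A5 = A4; e.g. 1 (Min) can still go to 4. Fixed point.
Max's attractor = {0, 5, 6, 8, 9}; Min avoids the target exactly from the complement.

1, 2, 3, 4, 7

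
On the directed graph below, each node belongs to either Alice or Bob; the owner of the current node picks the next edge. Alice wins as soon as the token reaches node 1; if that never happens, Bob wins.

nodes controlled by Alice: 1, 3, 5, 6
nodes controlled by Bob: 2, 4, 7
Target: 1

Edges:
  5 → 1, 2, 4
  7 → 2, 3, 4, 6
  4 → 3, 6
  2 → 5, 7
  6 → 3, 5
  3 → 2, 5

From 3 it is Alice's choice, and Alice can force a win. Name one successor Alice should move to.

5

A0 = {1}
A1: add {5} — 5 (Alice) has 5→1.
A2: add {3, 6} — 3 (Alice) has 3→5; 6 (Alice) has 6→5.
A3: add {4} — 4 (Bob): all of {3, 6} already in.
A4 = A3; e.g. 2 (Bob) can still go to 7. Fixed point.
From 3, successor 5 is in the attractor (rank 1); the other successor 2 is not.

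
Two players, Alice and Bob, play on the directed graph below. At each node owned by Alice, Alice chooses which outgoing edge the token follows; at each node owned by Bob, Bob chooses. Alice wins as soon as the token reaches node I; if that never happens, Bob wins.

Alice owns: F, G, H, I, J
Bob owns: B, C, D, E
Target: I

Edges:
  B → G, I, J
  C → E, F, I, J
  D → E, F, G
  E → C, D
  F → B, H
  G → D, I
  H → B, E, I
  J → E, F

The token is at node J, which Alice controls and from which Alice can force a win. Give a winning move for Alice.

F

A0 = {I}
A1: add {G, H} — G (Alice) has G→I; H (Alice) has H→I.
A2: add {F} — F (Alice) has F→H.
A3: add {J} — J (Alice) has J→F.
A4: add {B} — B (Bob): all of {G, I, J} already in.
A5 = A4; e.g. C (Bob) can still go to E. Fixed point.
From J, successor F is in the attractor (rank 2); the other successor E is not.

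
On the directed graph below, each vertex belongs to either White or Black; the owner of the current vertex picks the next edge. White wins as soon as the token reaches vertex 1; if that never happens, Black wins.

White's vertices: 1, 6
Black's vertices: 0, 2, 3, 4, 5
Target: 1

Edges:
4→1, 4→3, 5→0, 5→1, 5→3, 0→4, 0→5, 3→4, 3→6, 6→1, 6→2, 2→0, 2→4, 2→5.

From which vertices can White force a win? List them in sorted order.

1, 6

A0 = {1}
A1: add {6} — 6 (White) has 6→1.
A2 = A1; e.g. 0 (Black) can still go to 4. Fixed point.
White's winning region = {1, 6}.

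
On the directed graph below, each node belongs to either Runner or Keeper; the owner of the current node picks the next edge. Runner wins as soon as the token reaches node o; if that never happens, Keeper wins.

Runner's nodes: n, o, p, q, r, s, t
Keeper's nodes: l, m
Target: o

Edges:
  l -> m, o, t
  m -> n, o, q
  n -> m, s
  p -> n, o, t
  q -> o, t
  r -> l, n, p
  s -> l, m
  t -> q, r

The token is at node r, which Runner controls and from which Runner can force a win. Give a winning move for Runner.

A0 = {o}
A1: add {p, q} — p (Runner) has p→o; q (Runner) has q→o.
A2: add {r, t} — r (Runner) has r→p; t (Runner) has t→q.
A3 = A2; e.g. l (Keeper) can still go to m. Fixed point.
From r, successor p is in the attractor (rank 1); the other successors l, n are not.

p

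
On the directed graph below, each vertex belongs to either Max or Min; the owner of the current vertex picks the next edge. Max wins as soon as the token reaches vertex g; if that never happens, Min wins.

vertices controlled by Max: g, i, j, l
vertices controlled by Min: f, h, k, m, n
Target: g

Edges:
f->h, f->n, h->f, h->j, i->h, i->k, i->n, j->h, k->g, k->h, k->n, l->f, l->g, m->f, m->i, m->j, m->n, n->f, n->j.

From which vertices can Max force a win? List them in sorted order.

g, l

A0 = {g}
A1: add {l} — l (Max) has l→g.
A2 = A1; e.g. f (Min) can still go to h. Fixed point.
Max's winning region = {g, l}.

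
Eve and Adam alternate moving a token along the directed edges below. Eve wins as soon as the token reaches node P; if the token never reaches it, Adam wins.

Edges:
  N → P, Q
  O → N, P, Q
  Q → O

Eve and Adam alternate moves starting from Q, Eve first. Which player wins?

Adam

Track states (vertex, player-to-move).
A0 = {(P,Eve), (P,Adam)}
A1: add {(N,Eve), (O,Eve)}.
A2: add {(Q,Adam)}.
A3 = A2; e.g. (N,Adam) stays out. (Q,Eve) never enters ⇒ Adam avoids the target.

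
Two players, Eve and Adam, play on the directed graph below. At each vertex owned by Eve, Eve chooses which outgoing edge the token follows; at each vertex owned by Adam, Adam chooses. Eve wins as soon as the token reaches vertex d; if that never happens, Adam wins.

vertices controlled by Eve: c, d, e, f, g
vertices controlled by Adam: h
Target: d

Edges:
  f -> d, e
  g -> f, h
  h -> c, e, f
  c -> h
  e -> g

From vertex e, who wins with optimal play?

Eve

A0 = {d}
A1: add {f} — f (Eve) has f→d.
A2: add {g} — g (Eve) has g→f.
A3: add {e} — e (Eve) has e→g.
A4 = A3; e.g. c (Eve) has no edge into A3. Fixed point.
e ∈ A3, so Eve can force the target.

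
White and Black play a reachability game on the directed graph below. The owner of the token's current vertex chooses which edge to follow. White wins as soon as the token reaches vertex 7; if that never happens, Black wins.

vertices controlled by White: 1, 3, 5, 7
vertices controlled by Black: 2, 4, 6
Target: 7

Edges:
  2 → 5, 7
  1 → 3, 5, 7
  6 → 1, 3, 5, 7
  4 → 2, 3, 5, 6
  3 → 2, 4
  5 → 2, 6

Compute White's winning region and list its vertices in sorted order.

A0 = {7}
A1: add {1} — 1 (White) has 1→7.
A2 = A1; e.g. 2 (Black) can still go to 5. Fixed point.
White's winning region = {1, 7}.

1, 7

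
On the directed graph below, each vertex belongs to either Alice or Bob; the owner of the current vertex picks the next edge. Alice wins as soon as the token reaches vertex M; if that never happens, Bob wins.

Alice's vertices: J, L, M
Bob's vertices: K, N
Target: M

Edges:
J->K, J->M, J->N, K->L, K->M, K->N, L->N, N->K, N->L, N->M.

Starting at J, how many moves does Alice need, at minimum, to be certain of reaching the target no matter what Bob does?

A0 = {M}
A1: add {J} — J (Alice) has J→M.
A2 = A1; e.g. K (Bob) can still go to L. Fixed point.
J enters the attractor at level 1, so Alice can force the target in 1 move from there.

1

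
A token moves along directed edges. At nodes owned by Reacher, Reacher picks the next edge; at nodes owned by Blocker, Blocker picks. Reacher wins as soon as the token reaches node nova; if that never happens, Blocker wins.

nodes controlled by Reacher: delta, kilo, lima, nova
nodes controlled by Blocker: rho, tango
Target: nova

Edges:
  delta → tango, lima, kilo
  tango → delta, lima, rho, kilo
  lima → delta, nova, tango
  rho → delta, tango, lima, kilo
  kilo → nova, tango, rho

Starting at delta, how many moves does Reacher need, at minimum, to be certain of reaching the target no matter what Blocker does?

A0 = {nova}
A1: add {kilo, lima} — lima (Reacher) has lima→nova; kilo (Reacher) has kilo→nova.
A2: add {delta} — delta (Reacher) has delta→lima.
A3 = A2; e.g. tango (Blocker) can still go to rho. Fixed point.
delta enters the attractor at level 2, so Reacher can force the target in 2 moves from there.

2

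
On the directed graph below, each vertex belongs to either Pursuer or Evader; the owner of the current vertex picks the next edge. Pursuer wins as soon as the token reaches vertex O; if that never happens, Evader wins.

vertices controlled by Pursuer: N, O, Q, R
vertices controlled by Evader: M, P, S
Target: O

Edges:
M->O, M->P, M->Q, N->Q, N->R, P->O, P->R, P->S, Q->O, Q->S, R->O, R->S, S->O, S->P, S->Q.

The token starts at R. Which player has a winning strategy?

Pursuer

A0 = {O}
A1: add {Q, R} — Q (Pursuer) has Q→O; R (Pursuer) has R→O.
R ∈ A1, so Pursuer can force the target.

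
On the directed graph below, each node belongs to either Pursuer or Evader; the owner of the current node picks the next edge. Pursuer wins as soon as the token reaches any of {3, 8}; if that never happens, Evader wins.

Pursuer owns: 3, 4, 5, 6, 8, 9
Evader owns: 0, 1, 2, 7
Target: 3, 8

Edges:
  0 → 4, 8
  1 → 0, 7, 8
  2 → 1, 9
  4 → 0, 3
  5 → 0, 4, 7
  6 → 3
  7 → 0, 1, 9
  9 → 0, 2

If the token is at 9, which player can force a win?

A0 = {3, 8}
A1: add {4, 6} — 4 (Pursuer) has 4→3; 6 (Pursuer) has 6→3.
A2: add {0, 5} — 0 (Evader): all of {4, 8} already in; 5 (Pursuer) has 5→4.
A3: add {9} — 9 (Pursuer) has 9→0.
A4 = A3; e.g. 1 (Evader) can still go to 7. Fixed point.
9 ∈ A3, so Pursuer can force the target.

Pursuer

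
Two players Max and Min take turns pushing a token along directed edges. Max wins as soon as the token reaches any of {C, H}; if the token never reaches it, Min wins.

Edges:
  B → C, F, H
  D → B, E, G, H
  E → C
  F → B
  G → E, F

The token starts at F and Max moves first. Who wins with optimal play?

Min

Track states (vertex, player-to-move).
A0 = {(C,Max), (C,Min), (H,Max), (H,Min)}
A1: add {(B,Max), (D,Max), (E,Max), (E,Min)}.
A2: add {(F,Min), (G,Max)}.
A3: add {(D,Min)}.
A4 = A3; e.g. (B,Min) stays out. (F,Max) never enters ⇒ Min avoids the target.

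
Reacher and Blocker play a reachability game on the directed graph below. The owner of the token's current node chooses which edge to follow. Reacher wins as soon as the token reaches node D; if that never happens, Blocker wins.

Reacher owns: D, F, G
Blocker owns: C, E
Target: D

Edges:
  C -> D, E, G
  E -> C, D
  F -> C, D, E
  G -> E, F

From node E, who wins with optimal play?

Blocker

A0 = {D}
A1: add {F} — F (Reacher) has F→D.
A2: add {G} — G (Reacher) has G→F.
A3 = A2; e.g. C (Blocker) can still go to E. Fixed point.
E never enters the attractor, so Blocker can avoid the target forever.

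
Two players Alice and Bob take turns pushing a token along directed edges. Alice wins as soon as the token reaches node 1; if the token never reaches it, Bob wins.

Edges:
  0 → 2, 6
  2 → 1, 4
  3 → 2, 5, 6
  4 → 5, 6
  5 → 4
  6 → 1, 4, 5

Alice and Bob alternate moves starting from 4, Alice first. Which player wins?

Bob

Track states (vertex, player-to-move).
A0 = {(1,Alice), (1,Bob)}
A1: add {(2,Alice), (6,Alice)}.
A2: add {(0,Bob)}.
A3 = A2; e.g. (0,Alice) stays out. (4,Alice) never enters ⇒ Bob avoids the target.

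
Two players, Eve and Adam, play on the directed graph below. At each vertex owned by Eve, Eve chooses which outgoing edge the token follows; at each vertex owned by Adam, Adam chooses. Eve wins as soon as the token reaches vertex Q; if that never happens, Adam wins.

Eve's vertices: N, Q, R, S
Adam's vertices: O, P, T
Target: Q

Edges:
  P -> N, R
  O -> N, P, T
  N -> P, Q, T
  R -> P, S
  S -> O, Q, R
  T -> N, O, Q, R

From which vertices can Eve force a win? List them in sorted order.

A0 = {Q}
A1: add {N, S} — N (Eve) has N→Q; S (Eve) has S→Q.
A2: add {R} — R (Eve) has R→S.
A3: add {P} — P (Adam): all of {N, R} already in.
A4 = A3; e.g. O (Adam) can still go to T. Fixed point.
Eve's winning region = {N, P, Q, R, S}.

N, P, Q, R, S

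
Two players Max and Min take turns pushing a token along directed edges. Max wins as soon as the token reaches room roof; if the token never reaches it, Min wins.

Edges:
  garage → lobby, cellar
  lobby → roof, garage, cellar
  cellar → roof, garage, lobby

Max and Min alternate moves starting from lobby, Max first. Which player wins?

Max

Track states (vertex, player-to-move).
A0 = {(roof,Max), (roof,Min)}
A1: add {(lobby,Max), (cellar,Max)}.
(lobby,Max) ∈ A1 ⇒ Max forces the target.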